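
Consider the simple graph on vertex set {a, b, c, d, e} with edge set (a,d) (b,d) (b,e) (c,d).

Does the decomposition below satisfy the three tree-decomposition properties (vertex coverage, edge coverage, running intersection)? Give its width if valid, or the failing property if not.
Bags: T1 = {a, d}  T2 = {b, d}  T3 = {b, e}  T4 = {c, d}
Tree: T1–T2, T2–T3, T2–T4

Vertex coverage: the bags together contain {a, b, c, d, e}, the full vertex set. Edge coverage: each edge of G has both endpoints in at least one bag. Running intersection: for every vertex, the bags containing it form a connected subtree. All three properties hold, so this is a valid tree decomposition of width max|bag| − 1 = 1, and hence tw(G) ≤ 1.

Yes; width 1.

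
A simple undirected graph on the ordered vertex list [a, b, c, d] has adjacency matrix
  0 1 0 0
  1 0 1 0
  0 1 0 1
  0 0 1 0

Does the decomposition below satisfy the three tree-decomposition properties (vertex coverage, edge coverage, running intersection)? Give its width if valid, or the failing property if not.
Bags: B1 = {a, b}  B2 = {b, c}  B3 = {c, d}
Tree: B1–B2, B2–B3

Yes; width 1.

Vertex coverage: the bags together contain {a, b, c, d}, the full vertex set. Edge coverage: each edge of G has both endpoints in at least one bag. Running intersection: for every vertex, the bags containing it form a connected subtree. All three properties hold, so this is a valid tree decomposition of width max|bag| − 1 = 1, and hence tw(G) ≤ 1.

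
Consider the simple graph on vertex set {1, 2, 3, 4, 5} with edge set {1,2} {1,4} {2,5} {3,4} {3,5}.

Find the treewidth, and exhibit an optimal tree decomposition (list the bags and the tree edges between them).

The largest bag has 3 vertices, giving width 2; this decomposition certifies tw(G) ≤ 2. The edges 1–2–5–3–4–1 form a cycle, so G is not a tree and its treewidth is at least 2. Combining the bounds, tw(G) = 2.

Treewidth 2.
One such decomposition:
Bags: B1 = {1, 2, 5}  B2 = {1, 3, 5}  B3 = {1, 3, 4}
Tree: B1–B2, B2–B3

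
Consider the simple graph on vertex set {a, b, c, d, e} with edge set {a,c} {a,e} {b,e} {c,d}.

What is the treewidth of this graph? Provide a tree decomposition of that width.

Treewidth 1.
One such decomposition:
Bags: B1 = {c, d}  B2 = {a, c}  B3 = {a, e}  B4 = {b, e}
Tree: B1–B2, B2–B3, B3–B4

Every bag has size at most 2, so the width is 2 − 1 = 1 and tw(G) ≤ 1. G has an edge, so its treewidth is at least 1. Hence tw(G) = 1 exactly.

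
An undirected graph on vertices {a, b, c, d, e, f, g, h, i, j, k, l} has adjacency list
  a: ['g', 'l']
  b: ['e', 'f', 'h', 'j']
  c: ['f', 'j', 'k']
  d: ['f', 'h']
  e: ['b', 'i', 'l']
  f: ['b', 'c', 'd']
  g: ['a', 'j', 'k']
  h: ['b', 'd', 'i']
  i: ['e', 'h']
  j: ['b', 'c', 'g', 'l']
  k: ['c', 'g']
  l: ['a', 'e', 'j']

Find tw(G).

A width-3 tree decomposition is:
Bags: B1 = {d, e, h, i}  B2 = {b, d, e, h}  B3 = {b, d, e, f}  B4 = {b, e, f, l}  B5 = {b, f, j, l}  B6 = {c, f, j, l}  B7 = {a, c, j, l}  B8 = {a, c, g, j}  B9 = {a, c, g, k}
Tree: B1–B2, B2–B3, B3–B4, B4–B5, B5–B6, B6–B7, B7–B8, B8–B9
Each bag holds 4 vertices, so the decomposition has width 3, which upper-bounds the treewidth. For the lower bound: the 4 vertex sets {d,h,i}, {e}, {b}, {c,f,j,l} are disjoint, each induces a connected subgraph, and every pair is joined by at least one edge of G. Contracting each set to a single vertex therefore yields K_{4} as a minor, and since treewidth is minor-monotone, tw(G) ≥ tw(K_{4}) = 3. Hence tw(G) = 3 exactly.

3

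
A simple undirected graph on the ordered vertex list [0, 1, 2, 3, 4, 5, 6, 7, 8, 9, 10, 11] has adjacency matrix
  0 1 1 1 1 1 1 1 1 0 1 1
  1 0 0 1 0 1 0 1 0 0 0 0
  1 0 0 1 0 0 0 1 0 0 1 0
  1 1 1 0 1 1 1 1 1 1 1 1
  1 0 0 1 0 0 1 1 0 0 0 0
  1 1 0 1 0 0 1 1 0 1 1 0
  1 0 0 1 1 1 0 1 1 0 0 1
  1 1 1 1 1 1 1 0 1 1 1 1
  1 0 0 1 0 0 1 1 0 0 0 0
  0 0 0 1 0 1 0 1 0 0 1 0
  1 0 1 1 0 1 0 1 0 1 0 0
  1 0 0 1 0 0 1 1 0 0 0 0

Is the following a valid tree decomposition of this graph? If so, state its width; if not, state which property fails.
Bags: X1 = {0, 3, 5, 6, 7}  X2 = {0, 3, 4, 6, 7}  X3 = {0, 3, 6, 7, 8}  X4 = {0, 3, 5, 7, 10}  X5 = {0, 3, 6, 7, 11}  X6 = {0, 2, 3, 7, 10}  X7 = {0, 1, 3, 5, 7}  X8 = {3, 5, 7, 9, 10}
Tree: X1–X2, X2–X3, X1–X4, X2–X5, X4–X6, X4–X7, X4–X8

Yes; width 4.

Every vertex of G appears in some bag (union = {0, 1, 2, 3, 4, 5, 6, 7, 8, 9, 10, 11}); every edge is covered by a bag; and for each vertex v the set of bags containing v is connected in the bag tree. The decomposition is therefore valid. The largest bag has 5 vertices, so the width is 4.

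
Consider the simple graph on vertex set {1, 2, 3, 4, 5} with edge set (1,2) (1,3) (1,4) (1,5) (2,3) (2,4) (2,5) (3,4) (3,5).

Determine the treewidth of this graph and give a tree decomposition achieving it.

Each bag holds 4 vertices, so the decomposition has width 3, which upper-bounds the treewidth. On the other hand G contains the 4-clique {1, 2, 3, 4}. A clique must lie in a single bag of any decomposition, so no decomposition can have width below 3. Therefore the treewidth is 3.

Treewidth 3.
One optimal decomposition is:
Bags: B1 = {1, 2, 3, 5}  B2 = {1, 2, 3, 4}
Tree: B1–B2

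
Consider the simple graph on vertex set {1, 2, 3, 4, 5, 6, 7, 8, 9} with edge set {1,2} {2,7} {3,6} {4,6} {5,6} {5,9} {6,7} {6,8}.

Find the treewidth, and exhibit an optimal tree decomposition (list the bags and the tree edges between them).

The largest bag has 2 vertices, giving width 1; this decomposition certifies tw(G) ≤ 1. Since G has at least one edge (e.g. 6–5), it is not an edgeless graph, so tw(G) ≥ 1. The upper and lower bounds meet at 1, so that is the treewidth.

Treewidth 1.
One optimal decomposition is:
Bags: B1 = {5, 6}  B2 = {5, 9}  B3 = {6, 7}  B4 = {6, 8}  B5 = {2, 7}  B6 = {1, 2}  B7 = {4, 6}  B8 = {3, 6}
Tree: B1–B2, B1–B3, B1–B4, B3–B5, B5–B6, B1–B7, B7–B8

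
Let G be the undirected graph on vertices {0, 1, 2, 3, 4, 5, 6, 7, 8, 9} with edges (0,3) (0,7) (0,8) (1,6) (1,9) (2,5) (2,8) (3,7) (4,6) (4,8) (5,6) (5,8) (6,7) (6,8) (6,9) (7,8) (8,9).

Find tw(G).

A width-2 tree decomposition is:
Bags: B1 = {6, 7, 8}  B2 = {6, 8, 9}  B3 = {5, 6, 8}  B4 = {1, 6, 9}  B5 = {2, 5, 8}  B6 = {0, 7, 8}  B7 = {0, 3, 7}  B8 = {4, 6, 8}
Tree: B1–B2, B2–B3, B2–B4, B3–B5, B1–B6, B6–B7, B3–B8
Every bag has size at most 3, so the width is 3 − 1 = 2 and tw(G) ≤ 2. For the lower bound, the 3 vertices {0, 7, 8} are pairwise adjacent, and any tree decomposition puts a clique entirely inside one bag — forcing width ≥ 2. The upper and lower bounds meet at 2, so that is the treewidth.

2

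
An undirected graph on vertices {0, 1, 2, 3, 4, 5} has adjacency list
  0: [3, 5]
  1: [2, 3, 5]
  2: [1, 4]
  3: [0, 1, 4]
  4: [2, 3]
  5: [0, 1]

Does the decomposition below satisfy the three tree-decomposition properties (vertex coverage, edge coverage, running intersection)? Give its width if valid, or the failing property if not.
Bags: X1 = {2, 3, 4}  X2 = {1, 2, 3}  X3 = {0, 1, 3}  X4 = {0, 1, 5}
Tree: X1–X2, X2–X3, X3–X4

Yes; width 2.

Vertex coverage: the bags together contain {0, 1, 2, 3, 4, 5}, the full vertex set. Edge coverage: each edge of G has both endpoints in at least one bag. Running intersection: for every vertex, the bags containing it form a connected subtree. All three properties hold, so this is a valid tree decomposition of width max|bag| − 1 = 2, and hence tw(G) ≤ 2.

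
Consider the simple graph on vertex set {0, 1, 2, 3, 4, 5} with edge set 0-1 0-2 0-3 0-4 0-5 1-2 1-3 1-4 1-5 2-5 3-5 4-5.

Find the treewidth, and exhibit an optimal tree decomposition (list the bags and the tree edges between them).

Treewidth 3.
One optimal decomposition is:
Bags: B1 = {0, 1, 3, 5}  B2 = {0, 1, 4, 5}  B3 = {0, 1, 2, 5}
Tree: B1–B2, B1–B3

The largest bag has 4 vertices, giving width 3; this decomposition certifies tw(G) ≤ 3. Conversely, {0, 1, 2, 5} is a clique of size 4, and the vertices of any clique must share a bag in every tree decomposition; so some bag has ≥ 4 vertices and tw(G) ≥ 3. Combining the bounds, tw(G) = 3.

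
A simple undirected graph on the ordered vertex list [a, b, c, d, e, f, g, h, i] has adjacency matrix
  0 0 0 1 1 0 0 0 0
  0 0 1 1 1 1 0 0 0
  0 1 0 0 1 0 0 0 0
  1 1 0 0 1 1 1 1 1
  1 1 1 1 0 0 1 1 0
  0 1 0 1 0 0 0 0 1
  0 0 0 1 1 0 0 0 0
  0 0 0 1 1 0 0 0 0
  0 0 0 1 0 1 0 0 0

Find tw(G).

2

A width-2 tree decomposition is:
Bags: B1 = {b, d, e}  B2 = {a, d, e}  B3 = {b, c, e}  B4 = {d, e, h}  B5 = {b, d, f}  B6 = {d, e, g}  B7 = {d, f, i}
Tree: B1–B2, B1–B3, B1–B4, B1–B5, B2–B6, B5–B7
The largest bag has 3 vertices, giving width 2; this decomposition certifies tw(G) ≤ 2. For the lower bound, the 3 vertices {d, e, g} are pairwise adjacent, and any tree decomposition puts a clique entirely inside one bag — forcing width ≥ 2. The upper and lower bounds meet at 2, so that is the treewidth.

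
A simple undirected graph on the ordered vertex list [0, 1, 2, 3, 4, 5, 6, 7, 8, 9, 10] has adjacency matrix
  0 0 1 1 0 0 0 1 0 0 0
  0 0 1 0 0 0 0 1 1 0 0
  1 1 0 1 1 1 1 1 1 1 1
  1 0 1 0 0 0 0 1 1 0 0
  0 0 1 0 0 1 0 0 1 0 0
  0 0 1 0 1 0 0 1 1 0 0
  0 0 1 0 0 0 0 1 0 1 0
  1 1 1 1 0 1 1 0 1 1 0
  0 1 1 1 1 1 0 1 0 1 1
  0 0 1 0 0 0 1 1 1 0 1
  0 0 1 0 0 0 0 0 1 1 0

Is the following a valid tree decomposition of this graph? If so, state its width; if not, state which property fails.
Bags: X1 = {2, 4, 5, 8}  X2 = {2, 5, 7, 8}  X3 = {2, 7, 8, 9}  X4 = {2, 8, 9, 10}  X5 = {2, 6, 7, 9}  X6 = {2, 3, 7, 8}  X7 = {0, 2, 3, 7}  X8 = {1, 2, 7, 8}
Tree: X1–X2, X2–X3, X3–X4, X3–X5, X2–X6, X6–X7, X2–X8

Every vertex of G appears in some bag (union = {0, 1, 2, 3, 4, 5, 6, 7, 8, 9, 10}); every edge is covered by a bag; and for each vertex v the set of bags containing v is connected in the bag tree. The decomposition is therefore valid. The largest bag has 4 vertices, so the width is 3.

Yes; width 3.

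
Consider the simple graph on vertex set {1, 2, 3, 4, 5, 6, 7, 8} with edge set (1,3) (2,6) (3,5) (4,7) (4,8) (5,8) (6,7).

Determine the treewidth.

A width-1 tree decomposition is:
Bags: B1 = {2, 6}  B2 = {6, 7}  B3 = {4, 7}  B4 = {4, 8}  B5 = {5, 8}  B6 = {3, 5}  B7 = {1, 3}
Tree: B1–B2, B2–B3, B3–B4, B4–B5, B5–B6, B6–B7
The largest bag has 2 vertices, giving width 1; this decomposition certifies tw(G) ≤ 1. Since G has at least one edge (e.g. 2–6), it is not an edgeless graph, so tw(G) ≥ 1. Hence tw(G) = 1 exactly.

1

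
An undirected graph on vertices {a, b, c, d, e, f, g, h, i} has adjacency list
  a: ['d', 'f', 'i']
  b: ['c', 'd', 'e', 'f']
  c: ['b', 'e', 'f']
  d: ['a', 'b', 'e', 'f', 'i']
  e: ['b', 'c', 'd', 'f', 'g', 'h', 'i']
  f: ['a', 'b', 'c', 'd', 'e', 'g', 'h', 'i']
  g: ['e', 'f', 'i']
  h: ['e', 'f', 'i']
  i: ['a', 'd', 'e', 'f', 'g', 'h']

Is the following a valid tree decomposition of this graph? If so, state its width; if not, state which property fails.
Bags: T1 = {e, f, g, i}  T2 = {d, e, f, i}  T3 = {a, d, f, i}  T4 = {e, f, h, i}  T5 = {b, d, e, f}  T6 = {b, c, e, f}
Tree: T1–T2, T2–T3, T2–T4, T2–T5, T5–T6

Yes; width 3.

Checking the three conditions: (i) the bags cover all of {a, b, c, d, e, f, g, h, i}; (ii) for each edge, some bag contains both endpoints; (iii) the bags containing any fixed vertex form a subtree. All hold, so the decomposition is valid with width 4 − 1 = 3.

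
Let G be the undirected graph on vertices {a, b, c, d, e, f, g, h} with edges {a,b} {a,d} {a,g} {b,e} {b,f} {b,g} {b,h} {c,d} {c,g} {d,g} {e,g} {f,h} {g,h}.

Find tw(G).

2

A width-2 tree decomposition is:
Bags: B1 = {a, b, g}  B2 = {b, g, h}  B3 = {a, d, g}  B4 = {b, e, g}  B5 = {c, d, g}  B6 = {b, f, h}
Tree: B1–B2, B1–B3, B1–B4, B3–B5, B2–B6
Every bag has size at most 3, so the width is 3 − 1 = 2 and tw(G) ≤ 2. For the lower bound, the 3 vertices {c, d, g} are pairwise adjacent, and any tree decomposition puts a clique entirely inside one bag — forcing width ≥ 2. Combining the bounds, tw(G) = 2.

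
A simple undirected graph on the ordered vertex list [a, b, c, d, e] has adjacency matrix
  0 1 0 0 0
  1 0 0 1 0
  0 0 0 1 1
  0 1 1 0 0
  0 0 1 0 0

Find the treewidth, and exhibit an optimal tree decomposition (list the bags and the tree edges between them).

Each bag holds 2 vertices, so the decomposition has width 1, which upper-bounds the treewidth. G has an edge, so its treewidth is at least 1. Hence tw(G) = 1 exactly.

Treewidth 1.
Bags: B1 = {a, b}  B2 = {b, d}  B3 = {c, d}  B4 = {c, e}
Tree: B1–B2, B2–B3, B3–B4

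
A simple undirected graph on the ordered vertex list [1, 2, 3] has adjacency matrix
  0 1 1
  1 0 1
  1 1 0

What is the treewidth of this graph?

A width-2 tree decomposition is:
Bags: B1 = {1, 2, 3}
Tree: (single bag)
A single bag containing all 3 vertices is trivially a valid decomposition of width 2. For the lower bound, the 3 vertices {1, 2, 3} are pairwise adjacent, and any tree decomposition puts a clique entirely inside one bag — forcing width ≥ 2. The upper and lower bounds meet at 2, so that is the treewidth.

2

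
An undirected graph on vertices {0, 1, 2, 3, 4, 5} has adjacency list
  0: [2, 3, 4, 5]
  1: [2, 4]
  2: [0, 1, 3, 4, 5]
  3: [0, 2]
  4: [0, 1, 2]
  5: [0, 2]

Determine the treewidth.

2

A width-2 tree decomposition is:
Bags: B1 = {0, 2, 4}  B2 = {0, 2, 5}  B3 = {0, 2, 3}  B4 = {1, 2, 4}
Tree: B1–B2, B2–B3, B1–B4
Each bag holds 3 vertices, so the decomposition has width 2, which upper-bounds the treewidth. On the other hand G contains the 3-clique {0, 2, 3}. A clique must lie in a single bag of any decomposition, so no decomposition can have width below 2. The upper and lower bounds meet at 2, so that is the treewidth.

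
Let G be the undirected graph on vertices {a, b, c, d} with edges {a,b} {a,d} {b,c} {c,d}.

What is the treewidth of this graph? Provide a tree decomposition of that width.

Each bag holds 3 vertices, so the decomposition has width 2, which upper-bounds the treewidth. For the lower bound, G contains the cycle b–c–d–a–b, so G is not a forest; only forests have treewidth ≤ 1, hence tw(G) ≥ 2. Therefore the treewidth is 2.

Treewidth 2.
Bags: B1 = {b, c, d}  B2 = {a, b, d}
Tree: B1–B2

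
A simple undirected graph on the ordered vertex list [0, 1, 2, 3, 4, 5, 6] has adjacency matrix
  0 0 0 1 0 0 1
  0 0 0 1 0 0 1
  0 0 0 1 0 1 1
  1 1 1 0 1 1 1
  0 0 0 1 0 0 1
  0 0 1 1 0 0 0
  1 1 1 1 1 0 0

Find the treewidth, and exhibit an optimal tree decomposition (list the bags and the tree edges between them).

Treewidth 2.
One such decomposition:
Bags: B1 = {2, 3, 6}  B2 = {3, 4, 6}  B3 = {1, 3, 6}  B4 = {2, 3, 5}  B5 = {0, 3, 6}
Tree: B1–B2, B1–B3, B1–B4, B1–B5

The largest bag has 3 vertices, giving width 2; this decomposition certifies tw(G) ≤ 2. For the lower bound, the 3 vertices {2, 3, 5} are pairwise adjacent, and any tree decomposition puts a clique entirely inside one bag — forcing width ≥ 2. Hence tw(G) = 2 exactly.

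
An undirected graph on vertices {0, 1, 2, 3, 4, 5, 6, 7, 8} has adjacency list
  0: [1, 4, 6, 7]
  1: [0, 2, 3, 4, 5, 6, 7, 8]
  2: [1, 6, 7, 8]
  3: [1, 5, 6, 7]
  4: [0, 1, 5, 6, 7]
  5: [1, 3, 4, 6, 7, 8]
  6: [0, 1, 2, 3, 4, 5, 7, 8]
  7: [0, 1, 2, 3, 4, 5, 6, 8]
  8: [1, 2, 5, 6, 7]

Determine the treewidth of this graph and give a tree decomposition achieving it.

Treewidth 4.
One optimal decomposition is:
Bags: B1 = {1, 3, 5, 6, 7}  B2 = {1, 5, 6, 7, 8}  B3 = {1, 2, 6, 7, 8}  B4 = {1, 4, 5, 6, 7}  B5 = {0, 1, 4, 6, 7}
Tree: B1–B2, B2–B3, B2–B4, B4–B5

Each bag holds 5 vertices, so the decomposition has width 4, which upper-bounds the treewidth. For the lower bound, the 5 vertices {0, 1, 4, 6, 7} are pairwise adjacent, and any tree decomposition puts a clique entirely inside one bag — forcing width ≥ 4. Hence tw(G) = 4 exactly.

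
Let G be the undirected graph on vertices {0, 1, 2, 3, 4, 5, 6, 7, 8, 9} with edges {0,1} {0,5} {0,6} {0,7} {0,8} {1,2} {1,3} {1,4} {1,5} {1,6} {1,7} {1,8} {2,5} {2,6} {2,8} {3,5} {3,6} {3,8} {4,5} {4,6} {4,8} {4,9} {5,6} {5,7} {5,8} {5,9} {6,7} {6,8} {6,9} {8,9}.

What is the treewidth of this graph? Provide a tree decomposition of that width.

Treewidth 4.
One such decomposition:
Bags: B1 = {1, 4, 5, 6, 8}  B2 = {1, 3, 5, 6, 8}  B3 = {4, 5, 6, 8, 9}  B4 = {0, 1, 5, 6, 8}  B5 = {1, 2, 5, 6, 8}  B6 = {0, 1, 5, 6, 7}
Tree: B1–B2, B1–B3, B2–B4, B1–B5, B4–B6

Every bag has size at most 5, so the width is 5 − 1 = 4 and tw(G) ≤ 4. Conversely, {0, 1, 5, 6, 8} is a clique of size 5, and the vertices of any clique must share a bag in every tree decomposition; so some bag has ≥ 5 vertices and tw(G) ≥ 4. The upper and lower bounds meet at 4, so that is the treewidth.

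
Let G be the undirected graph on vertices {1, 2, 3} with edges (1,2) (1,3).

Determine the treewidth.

A width-1 tree decomposition is:
Bags: B1 = {1, 3}  B2 = {1, 2}
Tree: B1–B2
The largest bag has 2 vertices, giving width 1; this decomposition certifies tw(G) ≤ 1. Any graph with an edge has treewidth ≥ 1, and G has the edge 1–3. Hence tw(G) = 1 exactly.

1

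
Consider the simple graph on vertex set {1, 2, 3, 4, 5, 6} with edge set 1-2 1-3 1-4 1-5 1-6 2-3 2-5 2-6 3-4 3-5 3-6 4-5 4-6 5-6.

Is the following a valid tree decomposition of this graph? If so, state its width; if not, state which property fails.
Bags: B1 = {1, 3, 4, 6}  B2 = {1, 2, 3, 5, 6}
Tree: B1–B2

A tree decomposition must satisfy three properties: every vertex lies in some bag; for every edge, both endpoints lie together in some bag; and for every vertex, the bags containing it form a connected subtree. Here edge (5,4) lies in no bag, so the decomposition is invalid.

No — edge (5,4) lies in no bag.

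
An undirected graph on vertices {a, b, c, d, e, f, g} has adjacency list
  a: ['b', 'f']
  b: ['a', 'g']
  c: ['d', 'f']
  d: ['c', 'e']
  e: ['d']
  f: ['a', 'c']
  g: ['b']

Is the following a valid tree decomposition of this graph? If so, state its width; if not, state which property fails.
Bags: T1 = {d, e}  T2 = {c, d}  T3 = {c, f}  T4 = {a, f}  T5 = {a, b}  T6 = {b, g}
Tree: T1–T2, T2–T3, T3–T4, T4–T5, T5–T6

Yes; width 1.

Checking the three conditions: (i) the bags cover all of {a, b, c, d, e, f, g}; (ii) for each edge, some bag contains both endpoints; (iii) the bags containing any fixed vertex form a subtree. All hold, so the decomposition is valid with width 2 − 1 = 1.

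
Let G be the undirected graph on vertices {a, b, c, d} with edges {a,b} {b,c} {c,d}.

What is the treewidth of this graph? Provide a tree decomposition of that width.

Each bag holds 2 vertices, so the decomposition has width 1, which upper-bounds the treewidth. Since G has at least one edge (e.g. a–b), it is not an edgeless graph, so tw(G) ≥ 1. Hence tw(G) = 1 exactly.

Treewidth 1.
One optimal decomposition is:
Bags: B1 = {a, b}  B2 = {b, c}  B3 = {c, d}
Tree: B1–B2, B2–B3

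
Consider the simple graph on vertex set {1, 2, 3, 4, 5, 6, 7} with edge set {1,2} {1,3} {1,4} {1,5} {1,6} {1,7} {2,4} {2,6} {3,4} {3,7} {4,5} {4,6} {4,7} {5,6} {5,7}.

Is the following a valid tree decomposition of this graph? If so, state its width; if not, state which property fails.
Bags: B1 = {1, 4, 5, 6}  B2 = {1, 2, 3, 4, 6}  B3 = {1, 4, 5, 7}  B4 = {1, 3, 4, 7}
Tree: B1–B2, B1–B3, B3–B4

A tree decomposition must satisfy three properties: every vertex lies in some bag; for every edge, both endpoints lie together in some bag; and for every vertex, the bags containing it form a connected subtree. Here bags containing vertex 3 are not connected in the tree, so the decomposition is invalid.

No — bags containing vertex 3 are not connected in the tree.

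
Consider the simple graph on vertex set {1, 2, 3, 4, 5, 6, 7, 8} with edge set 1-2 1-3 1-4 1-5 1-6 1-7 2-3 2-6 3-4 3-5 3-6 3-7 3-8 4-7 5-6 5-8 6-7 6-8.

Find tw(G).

A width-3 tree decomposition is:
Bags: B1 = {1, 3, 5, 6}  B2 = {1, 2, 3, 6}  B3 = {3, 5, 6, 8}  B4 = {1, 3, 6, 7}  B5 = {1, 3, 4, 7}
Tree: B1–B2, B1–B3, B2–B4, B4–B5
Every bag has size at most 4, so the width is 4 − 1 = 3 and tw(G) ≤ 3. For the lower bound, the 4 vertices {3, 5, 6, 8} are pairwise adjacent, and any tree decomposition puts a clique entirely inside one bag — forcing width ≥ 3. Combining the bounds, tw(G) = 3.

3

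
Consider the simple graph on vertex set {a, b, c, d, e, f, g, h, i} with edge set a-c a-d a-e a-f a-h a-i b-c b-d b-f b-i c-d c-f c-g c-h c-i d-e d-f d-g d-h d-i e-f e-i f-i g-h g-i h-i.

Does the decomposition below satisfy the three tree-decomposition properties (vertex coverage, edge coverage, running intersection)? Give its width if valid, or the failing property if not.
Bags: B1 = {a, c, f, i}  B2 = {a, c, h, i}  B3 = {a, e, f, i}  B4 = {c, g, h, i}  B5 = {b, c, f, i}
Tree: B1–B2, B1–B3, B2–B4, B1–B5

No — vertex d appears in no bag.

A tree decomposition must satisfy three properties: every vertex lies in some bag; for every edge, both endpoints lie together in some bag; and for every vertex, the bags containing it form a connected subtree. Here vertex d appears in no bag, so the decomposition is invalid.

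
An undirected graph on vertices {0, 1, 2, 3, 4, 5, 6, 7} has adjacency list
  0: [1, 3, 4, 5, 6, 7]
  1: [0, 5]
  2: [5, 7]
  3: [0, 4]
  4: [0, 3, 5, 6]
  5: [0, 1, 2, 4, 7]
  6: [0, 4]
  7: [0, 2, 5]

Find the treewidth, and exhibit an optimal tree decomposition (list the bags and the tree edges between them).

Every bag has size at most 3, so the width is 3 − 1 = 2 and tw(G) ≤ 2. Conversely, {0, 1, 5} is a clique of size 3, and the vertices of any clique must share a bag in every tree decomposition; so some bag has ≥ 3 vertices and tw(G) ≥ 2. Hence tw(G) = 2 exactly.

Treewidth 2.
One optimal decomposition is:
Bags: B1 = {0, 4, 5}  B2 = {0, 5, 7}  B3 = {0, 1, 5}  B4 = {2, 5, 7}  B5 = {0, 4, 6}  B6 = {0, 3, 4}
Tree: B1–B2, B1–B3, B2–B4, B1–B5, B1–B6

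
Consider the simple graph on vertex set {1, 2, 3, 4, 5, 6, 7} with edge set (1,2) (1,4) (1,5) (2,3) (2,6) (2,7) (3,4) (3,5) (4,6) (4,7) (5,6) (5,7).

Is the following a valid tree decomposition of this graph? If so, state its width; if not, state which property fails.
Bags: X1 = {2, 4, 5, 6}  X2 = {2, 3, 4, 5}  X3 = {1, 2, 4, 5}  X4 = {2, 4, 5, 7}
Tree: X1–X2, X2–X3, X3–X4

Checking the three conditions: (i) the bags cover all of {1, 2, 3, 4, 5, 6, 7}; (ii) for each edge, some bag contains both endpoints; (iii) the bags containing any fixed vertex form a subtree. All hold, so the decomposition is valid with width 4 − 1 = 3.

Yes; width 3.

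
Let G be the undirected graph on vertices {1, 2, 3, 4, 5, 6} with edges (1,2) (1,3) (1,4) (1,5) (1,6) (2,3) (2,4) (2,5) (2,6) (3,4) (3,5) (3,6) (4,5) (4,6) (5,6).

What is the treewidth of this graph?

A width-5 tree decomposition is:
Bags: B1 = {1, 2, 3, 4, 5, 6}
Tree: (single bag)
With just one bag of size 6, the width is 6 − 1 = 5, so tw(G) ≤ 5. For the lower bound, the 6 vertices {1, 2, 3, 4, 5, 6} are pairwise adjacent, and any tree decomposition puts a clique entirely inside one bag — forcing width ≥ 5. The upper and lower bounds meet at 5, so that is the treewidth.

5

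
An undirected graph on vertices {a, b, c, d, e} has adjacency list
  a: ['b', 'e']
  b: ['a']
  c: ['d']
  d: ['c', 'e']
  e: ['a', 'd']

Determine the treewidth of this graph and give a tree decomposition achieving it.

The largest bag has 2 vertices, giving width 1; this decomposition certifies tw(G) ≤ 1. Any graph with an edge has treewidth ≥ 1, and G has the edge d–e. Hence tw(G) = 1 exactly.

Treewidth 1.
One optimal decomposition is:
Bags: B1 = {d, e}  B2 = {a, e}  B3 = {c, d}  B4 = {a, b}
Tree: B1–B2, B1–B3, B2–B4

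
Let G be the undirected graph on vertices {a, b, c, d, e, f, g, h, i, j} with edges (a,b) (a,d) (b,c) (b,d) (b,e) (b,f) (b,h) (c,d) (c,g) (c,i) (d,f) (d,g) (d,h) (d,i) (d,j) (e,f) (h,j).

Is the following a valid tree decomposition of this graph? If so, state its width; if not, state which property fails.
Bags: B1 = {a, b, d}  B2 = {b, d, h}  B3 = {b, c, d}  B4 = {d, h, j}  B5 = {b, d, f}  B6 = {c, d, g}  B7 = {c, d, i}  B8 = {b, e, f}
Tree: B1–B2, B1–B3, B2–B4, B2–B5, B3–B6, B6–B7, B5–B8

Yes; width 2.

Checking the three conditions: (i) the bags cover all of {a, b, c, d, e, f, g, h, i, j}; (ii) for each edge, some bag contains both endpoints; (iii) the bags containing any fixed vertex form a subtree. All hold, so the decomposition is valid with width 3 − 1 = 2.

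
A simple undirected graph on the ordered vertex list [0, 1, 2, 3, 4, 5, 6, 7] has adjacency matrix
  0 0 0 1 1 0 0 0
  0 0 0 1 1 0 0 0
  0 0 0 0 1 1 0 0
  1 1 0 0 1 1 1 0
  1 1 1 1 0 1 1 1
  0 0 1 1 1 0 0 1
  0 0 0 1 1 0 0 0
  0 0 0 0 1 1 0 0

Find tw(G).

A width-2 tree decomposition is:
Bags: B1 = {3, 4, 5}  B2 = {3, 4, 6}  B3 = {0, 3, 4}  B4 = {4, 5, 7}  B5 = {1, 3, 4}  B6 = {2, 4, 5}
Tree: B1–B2, B2–B3, B1–B4, B3–B5, B1–B6
Every bag has size at most 3, so the width is 3 − 1 = 2 and tw(G) ≤ 2. On the other hand G contains the 3-clique {2, 4, 5}. A clique must lie in a single bag of any decomposition, so no decomposition can have width below 2. Hence tw(G) = 2 exactly.

2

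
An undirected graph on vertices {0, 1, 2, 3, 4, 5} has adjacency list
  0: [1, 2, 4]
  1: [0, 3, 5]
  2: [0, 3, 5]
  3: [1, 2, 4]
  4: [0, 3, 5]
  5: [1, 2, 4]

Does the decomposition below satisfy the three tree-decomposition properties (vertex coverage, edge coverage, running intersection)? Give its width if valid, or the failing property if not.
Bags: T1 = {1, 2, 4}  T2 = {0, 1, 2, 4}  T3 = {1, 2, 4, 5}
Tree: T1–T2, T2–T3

A tree decomposition must satisfy three properties: every vertex lies in some bag; for every edge, both endpoints lie together in some bag; and for every vertex, the bags containing it form a connected subtree. Here vertex 3 appears in no bag, so the decomposition is invalid.

No — vertex 3 appears in no bag.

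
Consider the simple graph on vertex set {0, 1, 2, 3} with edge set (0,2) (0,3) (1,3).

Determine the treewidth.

1

A width-1 tree decomposition is:
Bags: B1 = {1, 3}  B2 = {0, 3}  B3 = {0, 2}
Tree: B1–B2, B2–B3
Each bag holds 2 vertices, so the decomposition has width 1, which upper-bounds the treewidth. Any graph with an edge has treewidth ≥ 1, and G has the edge 3–1. Combining the bounds, tw(G) = 1.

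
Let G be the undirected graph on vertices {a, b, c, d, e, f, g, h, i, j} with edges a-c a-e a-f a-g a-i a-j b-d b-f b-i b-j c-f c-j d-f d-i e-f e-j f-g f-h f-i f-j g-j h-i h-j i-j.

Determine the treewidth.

A width-3 tree decomposition is:
Bags: B1 = {a, f, i, j}  B2 = {a, c, f, j}  B3 = {a, f, g, j}  B4 = {b, f, i, j}  B5 = {a, e, f, j}  B6 = {f, h, i, j}  B7 = {b, d, f, i}
Tree: B1–B2, B1–B3, B1–B4, B2–B5, B1–B6, B4–B7
Each bag holds 4 vertices, so the decomposition has width 3, which upper-bounds the treewidth. On the other hand G contains the 4-clique {b, d, f, i}. A clique must lie in a single bag of any decomposition, so no decomposition can have width below 3. Combining the bounds, tw(G) = 3.

3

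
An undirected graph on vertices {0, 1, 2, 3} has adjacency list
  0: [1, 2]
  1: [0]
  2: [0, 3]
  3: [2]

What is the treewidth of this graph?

A width-1 tree decomposition is:
Bags: B1 = {0, 1}  B2 = {0, 2}  B3 = {2, 3}
Tree: B1–B2, B2–B3
Each bag holds 2 vertices, so the decomposition has width 1, which upper-bounds the treewidth. Since G has at least one edge (e.g. 1–0), it is not an edgeless graph, so tw(G) ≥ 1. Combining the bounds, tw(G) = 1.

1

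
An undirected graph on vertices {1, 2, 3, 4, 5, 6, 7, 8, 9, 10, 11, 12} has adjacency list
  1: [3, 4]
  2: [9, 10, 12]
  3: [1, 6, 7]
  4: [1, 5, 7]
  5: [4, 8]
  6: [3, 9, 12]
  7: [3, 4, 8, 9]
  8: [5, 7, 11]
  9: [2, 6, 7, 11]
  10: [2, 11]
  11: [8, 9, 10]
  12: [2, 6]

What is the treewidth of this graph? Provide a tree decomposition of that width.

Treewidth 3.
One optimal decomposition is:
Bags: B1 = {1, 4, 5, 8}  B2 = {1, 4, 7, 8}  B3 = {1, 3, 7, 8}  B4 = {3, 7, 8, 11}  B5 = {3, 7, 9, 11}  B6 = {3, 6, 9, 11}  B7 = {6, 9, 10, 11}  B8 = {2, 6, 9, 10}  B9 = {2, 6, 10, 12}
Tree: B1–B2, B2–B3, B3–B4, B4–B5, B5–B6, B6–B7, B7–B8, B8–B9

Each bag holds 4 vertices, so the decomposition has width 3, which upper-bounds the treewidth. For the lower bound: the 4 vertex sets {1,4,5}, {8}, {7}, {3,6,9,11} are disjoint, each induces a connected subgraph, and every pair is joined by at least one edge of G. Contracting each set to a single vertex therefore yields K_{4} as a minor, and since treewidth is minor-monotone, tw(G) ≥ tw(K_{4}) = 3. Combining the bounds, tw(G) = 3.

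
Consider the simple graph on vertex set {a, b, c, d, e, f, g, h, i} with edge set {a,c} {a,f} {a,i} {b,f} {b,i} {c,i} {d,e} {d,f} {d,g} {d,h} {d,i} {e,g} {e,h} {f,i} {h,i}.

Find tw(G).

A width-2 tree decomposition is:
Bags: B1 = {a, f, i}  B2 = {a, c, i}  B3 = {d, f, i}  B4 = {b, f, i}  B5 = {d, h, i}  B6 = {d, e, h}  B7 = {d, e, g}
Tree: B1–B2, B1–B3, B1–B4, B3–B5, B5–B6, B6–B7
Every bag has size at most 3, so the width is 3 − 1 = 2 and tw(G) ≤ 2. Conversely, {d, e, g} is a clique of size 3, and the vertices of any clique must share a bag in every tree decomposition; so some bag has ≥ 3 vertices and tw(G) ≥ 2. Combining the bounds, tw(G) = 2.

2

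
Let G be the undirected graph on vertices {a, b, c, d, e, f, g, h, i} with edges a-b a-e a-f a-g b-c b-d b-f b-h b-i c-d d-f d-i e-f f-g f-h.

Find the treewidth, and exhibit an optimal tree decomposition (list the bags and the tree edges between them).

Treewidth 2.
Bags: B1 = {b, f, h}  B2 = {a, b, f}  B3 = {a, e, f}  B4 = {a, f, g}  B5 = {b, d, f}  B6 = {b, d, i}  B7 = {b, c, d}
Tree: B1–B2, B2–B3, B2–B4, B1–B5, B5–B6, B6–B7

Every bag has size at most 3, so the width is 3 − 1 = 2 and tw(G) ≤ 2. For the lower bound, the 3 vertices {b, c, d} are pairwise adjacent, and any tree decomposition puts a clique entirely inside one bag — forcing width ≥ 2. The upper and lower bounds meet at 2, so that is the treewidth.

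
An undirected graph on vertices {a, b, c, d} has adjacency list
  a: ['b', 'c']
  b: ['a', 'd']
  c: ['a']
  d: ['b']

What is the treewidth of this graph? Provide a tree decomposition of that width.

Treewidth 1.
One such decomposition:
Bags: B1 = {b, d}  B2 = {a, b}  B3 = {a, c}
Tree: B1–B2, B2–B3

Every bag has size at most 2, so the width is 2 − 1 = 1 and tw(G) ≤ 1. Since G has at least one edge (e.g. d–b), it is not an edgeless graph, so tw(G) ≥ 1. Hence tw(G) = 1 exactly.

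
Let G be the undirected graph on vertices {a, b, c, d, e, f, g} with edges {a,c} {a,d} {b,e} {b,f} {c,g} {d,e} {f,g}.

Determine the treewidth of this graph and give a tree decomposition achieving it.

Treewidth 2.
One optimal decomposition is:
Bags: B1 = {b, f, g}  B2 = {b, c, g}  B3 = {a, b, c}  B4 = {a, b, d}  B5 = {b, d, e}
Tree: B1–B2, B2–B3, B3–B4, B4–B5

Each bag holds 3 vertices, so the decomposition has width 2, which upper-bounds the treewidth. The edges b–f–g–c–a–d–e–b form a cycle, so G is not a tree and its treewidth is at least 2. Combining the bounds, tw(G) = 2.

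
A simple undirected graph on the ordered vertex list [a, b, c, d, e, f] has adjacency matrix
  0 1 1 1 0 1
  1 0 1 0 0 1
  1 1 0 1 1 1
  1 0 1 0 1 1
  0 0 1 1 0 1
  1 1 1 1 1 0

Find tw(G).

3

A width-3 tree decomposition is:
Bags: B1 = {c, d, e, f}  B2 = {a, c, d, f}  B3 = {a, b, c, f}
Tree: B1–B2, B2–B3
Each bag holds 4 vertices, so the decomposition has width 3, which upper-bounds the treewidth. On the other hand G contains the 4-clique {c, d, e, f}. A clique must lie in a single bag of any decomposition, so no decomposition can have width below 3. Hence tw(G) = 3 exactly.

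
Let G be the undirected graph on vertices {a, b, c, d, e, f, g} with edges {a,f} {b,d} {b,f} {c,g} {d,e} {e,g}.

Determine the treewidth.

A width-1 tree decomposition is:
Bags: B1 = {a, f}  B2 = {b, f}  B3 = {b, d}  B4 = {d, e}  B5 = {e, g}  B6 = {c, g}
Tree: B1–B2, B2–B3, B3–B4, B4–B5, B5–B6
Each bag holds 2 vertices, so the decomposition has width 1, which upper-bounds the treewidth. G has an edge, so its treewidth is at least 1. Combining the bounds, tw(G) = 1.

1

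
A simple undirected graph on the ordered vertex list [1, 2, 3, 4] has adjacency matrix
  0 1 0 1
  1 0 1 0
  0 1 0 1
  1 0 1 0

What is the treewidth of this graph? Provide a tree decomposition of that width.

Every bag has size at most 3, so the width is 3 − 1 = 2 and tw(G) ≤ 2. The edges 3–4–1–2–3 form a cycle, so G is not a tree and its treewidth is at least 2. Hence tw(G) = 2 exactly.

Treewidth 2.
One such decomposition:
Bags: B1 = {1, 3, 4}  B2 = {1, 2, 3}
Tree: B1–B2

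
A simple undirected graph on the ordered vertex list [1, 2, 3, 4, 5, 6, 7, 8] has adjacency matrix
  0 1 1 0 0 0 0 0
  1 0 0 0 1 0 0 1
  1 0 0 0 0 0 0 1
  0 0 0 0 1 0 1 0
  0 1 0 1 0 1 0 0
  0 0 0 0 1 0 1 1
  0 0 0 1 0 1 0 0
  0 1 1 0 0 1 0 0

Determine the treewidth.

2

A width-2 tree decomposition is:
Bags: B1 = {4, 6, 7}  B2 = {4, 5, 6}  B3 = {5, 6, 8}  B4 = {2, 5, 8}  B5 = {2, 3, 8}  B6 = {1, 2, 3}
Tree: B1–B2, B2–B3, B3–B4, B4–B5, B5–B6
The largest bag has 3 vertices, giving width 2; this decomposition certifies tw(G) ≤ 2. For the lower bound, G contains the cycle 7–4–5–6–7, so G is not a forest; only forests have treewidth ≤ 1, hence tw(G) ≥ 2. The upper and lower bounds meet at 2, so that is the treewidth.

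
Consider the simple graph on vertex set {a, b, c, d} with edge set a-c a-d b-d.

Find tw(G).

1

A width-1 tree decomposition is:
Bags: B1 = {b, d}  B2 = {a, d}  B3 = {a, c}
Tree: B1–B2, B2–B3
Every bag has size at most 2, so the width is 2 − 1 = 1 and tw(G) ≤ 1. Any graph with an edge has treewidth ≥ 1, and G has the edge b–d. Combining the bounds, tw(G) = 1.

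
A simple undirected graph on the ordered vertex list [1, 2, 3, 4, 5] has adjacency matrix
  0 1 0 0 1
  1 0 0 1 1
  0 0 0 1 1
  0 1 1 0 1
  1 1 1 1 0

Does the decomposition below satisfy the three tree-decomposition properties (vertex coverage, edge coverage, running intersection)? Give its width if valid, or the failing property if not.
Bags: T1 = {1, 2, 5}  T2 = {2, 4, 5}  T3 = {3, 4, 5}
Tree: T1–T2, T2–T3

Every vertex of G appears in some bag (union = {1, 2, 3, 4, 5}); every edge is covered by a bag; and for each vertex v the set of bags containing v is connected in the bag tree. The decomposition is therefore valid. The largest bag has 3 vertices, so the width is 2.

Yes; width 2.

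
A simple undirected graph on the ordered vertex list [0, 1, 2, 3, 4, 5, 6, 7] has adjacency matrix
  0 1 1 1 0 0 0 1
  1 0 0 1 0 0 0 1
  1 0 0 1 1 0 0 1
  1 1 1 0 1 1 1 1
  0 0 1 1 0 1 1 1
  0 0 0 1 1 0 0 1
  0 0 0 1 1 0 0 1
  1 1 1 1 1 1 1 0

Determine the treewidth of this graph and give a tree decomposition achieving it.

The largest bag has 4 vertices, giving width 3; this decomposition certifies tw(G) ≤ 3. For the lower bound, the 4 vertices {0, 1, 3, 7} are pairwise adjacent, and any tree decomposition puts a clique entirely inside one bag — forcing width ≥ 3. Combining the bounds, tw(G) = 3.

Treewidth 3.
One optimal decomposition is:
Bags: B1 = {2, 3, 4, 7}  B2 = {3, 4, 6, 7}  B3 = {3, 4, 5, 7}  B4 = {0, 2, 3, 7}  B5 = {0, 1, 3, 7}
Tree: B1–B2, B2–B3, B1–B4, B4–B5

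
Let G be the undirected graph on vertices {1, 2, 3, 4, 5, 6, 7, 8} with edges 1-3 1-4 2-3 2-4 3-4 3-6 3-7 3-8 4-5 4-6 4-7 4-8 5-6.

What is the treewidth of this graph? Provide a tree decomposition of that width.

Treewidth 2.
One optimal decomposition is:
Bags: B1 = {3, 4, 6}  B2 = {3, 4, 8}  B3 = {4, 5, 6}  B4 = {1, 3, 4}  B5 = {3, 4, 7}  B6 = {2, 3, 4}
Tree: B1–B2, B1–B3, B2–B4, B2–B5, B4–B6

Every bag has size at most 3, so the width is 3 − 1 = 2 and tw(G) ≤ 2. For the lower bound, the 3 vertices {1, 3, 4} are pairwise adjacent, and any tree decomposition puts a clique entirely inside one bag — forcing width ≥ 2. Hence tw(G) = 2 exactly.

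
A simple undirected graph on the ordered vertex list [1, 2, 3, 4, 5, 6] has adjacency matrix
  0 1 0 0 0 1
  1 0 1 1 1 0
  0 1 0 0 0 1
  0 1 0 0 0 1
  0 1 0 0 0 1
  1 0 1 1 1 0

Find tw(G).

A width-2 tree decomposition is:
Bags: B1 = {1, 2, 6}  B2 = {2, 4, 6}  B3 = {2, 3, 6}  B4 = {2, 5, 6}
Tree: B1–B2, B2–B3, B3–B4
Every bag has size at most 3, so the width is 3 − 1 = 2 and tw(G) ≤ 2. For the lower bound, G contains the cycle 2–1–6–4–2, so G is not a forest; only forests have treewidth ≤ 1, hence tw(G) ≥ 2. Combining the bounds, tw(G) = 2.

2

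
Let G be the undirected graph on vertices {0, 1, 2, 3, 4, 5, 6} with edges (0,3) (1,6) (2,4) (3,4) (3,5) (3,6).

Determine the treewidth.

1

A width-1 tree decomposition is:
Bags: B1 = {3, 6}  B2 = {3, 4}  B3 = {2, 4}  B4 = {3, 5}  B5 = {0, 3}  B6 = {1, 6}
Tree: B1–B2, B2–B3, B2–B4, B4–B5, B1–B6
The largest bag has 2 vertices, giving width 1; this decomposition certifies tw(G) ≤ 1. G has an edge, so its treewidth is at least 1. Hence tw(G) = 1 exactly.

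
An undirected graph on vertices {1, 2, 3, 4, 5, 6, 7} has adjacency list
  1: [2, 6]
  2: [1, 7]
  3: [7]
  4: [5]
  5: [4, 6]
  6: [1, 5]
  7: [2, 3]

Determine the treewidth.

A width-1 tree decomposition is:
Bags: B1 = {4, 5}  B2 = {5, 6}  B3 = {1, 6}  B4 = {1, 2}  B5 = {2, 7}  B6 = {3, 7}
Tree: B1–B2, B2–B3, B3–B4, B4–B5, B5–B6
Every bag has size at most 2, so the width is 2 − 1 = 1 and tw(G) ≤ 1. Any graph with an edge has treewidth ≥ 1, and G has the edge 4–5. Therefore the treewidth is 1.

1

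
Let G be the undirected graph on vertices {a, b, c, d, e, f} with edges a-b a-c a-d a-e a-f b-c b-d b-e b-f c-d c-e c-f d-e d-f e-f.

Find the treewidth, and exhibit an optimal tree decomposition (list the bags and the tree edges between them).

With just one bag of size 6, the width is 6 − 1 = 5, so tw(G) ≤ 5. Conversely, {a, b, c, d, e, f} is a clique of size 6, and the vertices of any clique must share a bag in every tree decomposition; so some bag has ≥ 6 vertices and tw(G) ≥ 5. Therefore the treewidth is 5.

Treewidth 5.
One optimal decomposition is:
Bags: B1 = {a, b, c, d, e, f}
Tree: (single bag)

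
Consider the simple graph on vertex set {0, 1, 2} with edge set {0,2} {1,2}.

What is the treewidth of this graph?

1

A width-1 tree decomposition is:
Bags: B1 = {1, 2}  B2 = {0, 2}
Tree: B1–B2
Every bag has size at most 2, so the width is 2 − 1 = 1 and tw(G) ≤ 1. G has an edge, so its treewidth is at least 1. Hence tw(G) = 1 exactly.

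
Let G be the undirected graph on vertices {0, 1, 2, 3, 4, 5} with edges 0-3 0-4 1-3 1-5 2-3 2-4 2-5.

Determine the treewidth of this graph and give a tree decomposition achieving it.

Treewidth 2.
One optimal decomposition is:
Bags: B1 = {0, 2, 4}  B2 = {0, 2, 3}  B3 = {2, 3, 5}  B4 = {1, 3, 5}
Tree: B1–B2, B2–B3, B3–B4

Each bag holds 3 vertices, so the decomposition has width 2, which upper-bounds the treewidth. The edges 4–0–3–2–4 form a cycle, so G is not a tree and its treewidth is at least 2. The upper and lower bounds meet at 2, so that is the treewidth.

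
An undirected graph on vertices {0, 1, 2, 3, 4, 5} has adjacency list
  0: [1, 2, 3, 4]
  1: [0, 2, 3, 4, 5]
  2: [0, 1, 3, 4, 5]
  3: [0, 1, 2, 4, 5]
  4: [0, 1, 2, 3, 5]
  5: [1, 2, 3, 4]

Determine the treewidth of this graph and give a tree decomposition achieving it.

Each bag holds 5 vertices, so the decomposition has width 4, which upper-bounds the treewidth. On the other hand G contains the 5-clique {0, 1, 2, 3, 4}. A clique must lie in a single bag of any decomposition, so no decomposition can have width below 4. The upper and lower bounds meet at 4, so that is the treewidth.

Treewidth 4.
Bags: B1 = {0, 1, 2, 3, 4}  B2 = {1, 2, 3, 4, 5}
Tree: B1–B2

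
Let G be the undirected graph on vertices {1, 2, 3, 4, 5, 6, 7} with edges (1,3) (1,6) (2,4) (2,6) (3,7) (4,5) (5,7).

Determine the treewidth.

2

A width-2 tree decomposition is:
Bags: B1 = {4, 5, 7}  B2 = {3, 4, 7}  B3 = {1, 3, 4}  B4 = {1, 4, 6}  B5 = {2, 4, 6}
Tree: B1–B2, B2–B3, B3–B4, B4–B5
Each bag holds 3 vertices, so the decomposition has width 2, which upper-bounds the treewidth. Since 4–5–7–3–1–6–2–4 is a cycle in G, G is not acyclic. Forests are exactly the graphs of treewidth ≤ 1, so tw(G) ≥ 2. Therefore the treewidth is 2.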